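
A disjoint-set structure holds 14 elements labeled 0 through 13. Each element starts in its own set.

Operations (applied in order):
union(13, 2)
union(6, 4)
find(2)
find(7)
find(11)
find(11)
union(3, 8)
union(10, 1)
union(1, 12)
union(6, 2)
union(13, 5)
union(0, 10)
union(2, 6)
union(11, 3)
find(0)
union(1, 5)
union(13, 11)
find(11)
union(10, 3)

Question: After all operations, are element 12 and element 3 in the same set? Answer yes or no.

Answer: yes

Derivation:
Step 1: union(13, 2) -> merged; set of 13 now {2, 13}
Step 2: union(6, 4) -> merged; set of 6 now {4, 6}
Step 3: find(2) -> no change; set of 2 is {2, 13}
Step 4: find(7) -> no change; set of 7 is {7}
Step 5: find(11) -> no change; set of 11 is {11}
Step 6: find(11) -> no change; set of 11 is {11}
Step 7: union(3, 8) -> merged; set of 3 now {3, 8}
Step 8: union(10, 1) -> merged; set of 10 now {1, 10}
Step 9: union(1, 12) -> merged; set of 1 now {1, 10, 12}
Step 10: union(6, 2) -> merged; set of 6 now {2, 4, 6, 13}
Step 11: union(13, 5) -> merged; set of 13 now {2, 4, 5, 6, 13}
Step 12: union(0, 10) -> merged; set of 0 now {0, 1, 10, 12}
Step 13: union(2, 6) -> already same set; set of 2 now {2, 4, 5, 6, 13}
Step 14: union(11, 3) -> merged; set of 11 now {3, 8, 11}
Step 15: find(0) -> no change; set of 0 is {0, 1, 10, 12}
Step 16: union(1, 5) -> merged; set of 1 now {0, 1, 2, 4, 5, 6, 10, 12, 13}
Step 17: union(13, 11) -> merged; set of 13 now {0, 1, 2, 3, 4, 5, 6, 8, 10, 11, 12, 13}
Step 18: find(11) -> no change; set of 11 is {0, 1, 2, 3, 4, 5, 6, 8, 10, 11, 12, 13}
Step 19: union(10, 3) -> already same set; set of 10 now {0, 1, 2, 3, 4, 5, 6, 8, 10, 11, 12, 13}
Set of 12: {0, 1, 2, 3, 4, 5, 6, 8, 10, 11, 12, 13}; 3 is a member.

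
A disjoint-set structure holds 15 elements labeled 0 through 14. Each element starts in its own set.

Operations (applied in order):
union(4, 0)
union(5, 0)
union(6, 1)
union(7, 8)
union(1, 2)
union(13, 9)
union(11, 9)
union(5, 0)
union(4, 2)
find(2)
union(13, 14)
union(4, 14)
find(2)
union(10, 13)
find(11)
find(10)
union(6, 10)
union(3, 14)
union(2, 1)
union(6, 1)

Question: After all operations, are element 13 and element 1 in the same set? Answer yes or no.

Step 1: union(4, 0) -> merged; set of 4 now {0, 4}
Step 2: union(5, 0) -> merged; set of 5 now {0, 4, 5}
Step 3: union(6, 1) -> merged; set of 6 now {1, 6}
Step 4: union(7, 8) -> merged; set of 7 now {7, 8}
Step 5: union(1, 2) -> merged; set of 1 now {1, 2, 6}
Step 6: union(13, 9) -> merged; set of 13 now {9, 13}
Step 7: union(11, 9) -> merged; set of 11 now {9, 11, 13}
Step 8: union(5, 0) -> already same set; set of 5 now {0, 4, 5}
Step 9: union(4, 2) -> merged; set of 4 now {0, 1, 2, 4, 5, 6}
Step 10: find(2) -> no change; set of 2 is {0, 1, 2, 4, 5, 6}
Step 11: union(13, 14) -> merged; set of 13 now {9, 11, 13, 14}
Step 12: union(4, 14) -> merged; set of 4 now {0, 1, 2, 4, 5, 6, 9, 11, 13, 14}
Step 13: find(2) -> no change; set of 2 is {0, 1, 2, 4, 5, 6, 9, 11, 13, 14}
Step 14: union(10, 13) -> merged; set of 10 now {0, 1, 2, 4, 5, 6, 9, 10, 11, 13, 14}
Step 15: find(11) -> no change; set of 11 is {0, 1, 2, 4, 5, 6, 9, 10, 11, 13, 14}
Step 16: find(10) -> no change; set of 10 is {0, 1, 2, 4, 5, 6, 9, 10, 11, 13, 14}
Step 17: union(6, 10) -> already same set; set of 6 now {0, 1, 2, 4, 5, 6, 9, 10, 11, 13, 14}
Step 18: union(3, 14) -> merged; set of 3 now {0, 1, 2, 3, 4, 5, 6, 9, 10, 11, 13, 14}
Step 19: union(2, 1) -> already same set; set of 2 now {0, 1, 2, 3, 4, 5, 6, 9, 10, 11, 13, 14}
Step 20: union(6, 1) -> already same set; set of 6 now {0, 1, 2, 3, 4, 5, 6, 9, 10, 11, 13, 14}
Set of 13: {0, 1, 2, 3, 4, 5, 6, 9, 10, 11, 13, 14}; 1 is a member.

Answer: yes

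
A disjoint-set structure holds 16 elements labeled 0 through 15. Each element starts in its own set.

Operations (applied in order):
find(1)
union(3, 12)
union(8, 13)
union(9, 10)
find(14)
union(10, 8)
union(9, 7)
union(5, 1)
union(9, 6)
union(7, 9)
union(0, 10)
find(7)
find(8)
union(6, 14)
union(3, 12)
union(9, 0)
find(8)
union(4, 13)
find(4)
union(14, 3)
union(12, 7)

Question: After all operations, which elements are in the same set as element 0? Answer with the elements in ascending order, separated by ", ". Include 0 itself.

Step 1: find(1) -> no change; set of 1 is {1}
Step 2: union(3, 12) -> merged; set of 3 now {3, 12}
Step 3: union(8, 13) -> merged; set of 8 now {8, 13}
Step 4: union(9, 10) -> merged; set of 9 now {9, 10}
Step 5: find(14) -> no change; set of 14 is {14}
Step 6: union(10, 8) -> merged; set of 10 now {8, 9, 10, 13}
Step 7: union(9, 7) -> merged; set of 9 now {7, 8, 9, 10, 13}
Step 8: union(5, 1) -> merged; set of 5 now {1, 5}
Step 9: union(9, 6) -> merged; set of 9 now {6, 7, 8, 9, 10, 13}
Step 10: union(7, 9) -> already same set; set of 7 now {6, 7, 8, 9, 10, 13}
Step 11: union(0, 10) -> merged; set of 0 now {0, 6, 7, 8, 9, 10, 13}
Step 12: find(7) -> no change; set of 7 is {0, 6, 7, 8, 9, 10, 13}
Step 13: find(8) -> no change; set of 8 is {0, 6, 7, 8, 9, 10, 13}
Step 14: union(6, 14) -> merged; set of 6 now {0, 6, 7, 8, 9, 10, 13, 14}
Step 15: union(3, 12) -> already same set; set of 3 now {3, 12}
Step 16: union(9, 0) -> already same set; set of 9 now {0, 6, 7, 8, 9, 10, 13, 14}
Step 17: find(8) -> no change; set of 8 is {0, 6, 7, 8, 9, 10, 13, 14}
Step 18: union(4, 13) -> merged; set of 4 now {0, 4, 6, 7, 8, 9, 10, 13, 14}
Step 19: find(4) -> no change; set of 4 is {0, 4, 6, 7, 8, 9, 10, 13, 14}
Step 20: union(14, 3) -> merged; set of 14 now {0, 3, 4, 6, 7, 8, 9, 10, 12, 13, 14}
Step 21: union(12, 7) -> already same set; set of 12 now {0, 3, 4, 6, 7, 8, 9, 10, 12, 13, 14}
Component of 0: {0, 3, 4, 6, 7, 8, 9, 10, 12, 13, 14}

Answer: 0, 3, 4, 6, 7, 8, 9, 10, 12, 13, 14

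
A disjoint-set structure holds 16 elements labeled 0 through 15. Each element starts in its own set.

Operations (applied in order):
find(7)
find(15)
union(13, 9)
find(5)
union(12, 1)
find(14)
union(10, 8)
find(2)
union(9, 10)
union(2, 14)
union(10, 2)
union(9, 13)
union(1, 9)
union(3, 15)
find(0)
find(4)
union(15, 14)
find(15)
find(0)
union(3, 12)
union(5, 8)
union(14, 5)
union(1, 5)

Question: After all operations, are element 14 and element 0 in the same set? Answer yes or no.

Step 1: find(7) -> no change; set of 7 is {7}
Step 2: find(15) -> no change; set of 15 is {15}
Step 3: union(13, 9) -> merged; set of 13 now {9, 13}
Step 4: find(5) -> no change; set of 5 is {5}
Step 5: union(12, 1) -> merged; set of 12 now {1, 12}
Step 6: find(14) -> no change; set of 14 is {14}
Step 7: union(10, 8) -> merged; set of 10 now {8, 10}
Step 8: find(2) -> no change; set of 2 is {2}
Step 9: union(9, 10) -> merged; set of 9 now {8, 9, 10, 13}
Step 10: union(2, 14) -> merged; set of 2 now {2, 14}
Step 11: union(10, 2) -> merged; set of 10 now {2, 8, 9, 10, 13, 14}
Step 12: union(9, 13) -> already same set; set of 9 now {2, 8, 9, 10, 13, 14}
Step 13: union(1, 9) -> merged; set of 1 now {1, 2, 8, 9, 10, 12, 13, 14}
Step 14: union(3, 15) -> merged; set of 3 now {3, 15}
Step 15: find(0) -> no change; set of 0 is {0}
Step 16: find(4) -> no change; set of 4 is {4}
Step 17: union(15, 14) -> merged; set of 15 now {1, 2, 3, 8, 9, 10, 12, 13, 14, 15}
Step 18: find(15) -> no change; set of 15 is {1, 2, 3, 8, 9, 10, 12, 13, 14, 15}
Step 19: find(0) -> no change; set of 0 is {0}
Step 20: union(3, 12) -> already same set; set of 3 now {1, 2, 3, 8, 9, 10, 12, 13, 14, 15}
Step 21: union(5, 8) -> merged; set of 5 now {1, 2, 3, 5, 8, 9, 10, 12, 13, 14, 15}
Step 22: union(14, 5) -> already same set; set of 14 now {1, 2, 3, 5, 8, 9, 10, 12, 13, 14, 15}
Step 23: union(1, 5) -> already same set; set of 1 now {1, 2, 3, 5, 8, 9, 10, 12, 13, 14, 15}
Set of 14: {1, 2, 3, 5, 8, 9, 10, 12, 13, 14, 15}; 0 is not a member.

Answer: no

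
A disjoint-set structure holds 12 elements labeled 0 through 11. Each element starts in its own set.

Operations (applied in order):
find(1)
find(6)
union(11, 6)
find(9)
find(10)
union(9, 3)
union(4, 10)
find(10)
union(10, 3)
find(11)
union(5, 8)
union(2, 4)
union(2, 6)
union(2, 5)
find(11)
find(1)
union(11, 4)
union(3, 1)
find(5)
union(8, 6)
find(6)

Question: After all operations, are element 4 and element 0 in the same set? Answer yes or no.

Answer: no

Derivation:
Step 1: find(1) -> no change; set of 1 is {1}
Step 2: find(6) -> no change; set of 6 is {6}
Step 3: union(11, 6) -> merged; set of 11 now {6, 11}
Step 4: find(9) -> no change; set of 9 is {9}
Step 5: find(10) -> no change; set of 10 is {10}
Step 6: union(9, 3) -> merged; set of 9 now {3, 9}
Step 7: union(4, 10) -> merged; set of 4 now {4, 10}
Step 8: find(10) -> no change; set of 10 is {4, 10}
Step 9: union(10, 3) -> merged; set of 10 now {3, 4, 9, 10}
Step 10: find(11) -> no change; set of 11 is {6, 11}
Step 11: union(5, 8) -> merged; set of 5 now {5, 8}
Step 12: union(2, 4) -> merged; set of 2 now {2, 3, 4, 9, 10}
Step 13: union(2, 6) -> merged; set of 2 now {2, 3, 4, 6, 9, 10, 11}
Step 14: union(2, 5) -> merged; set of 2 now {2, 3, 4, 5, 6, 8, 9, 10, 11}
Step 15: find(11) -> no change; set of 11 is {2, 3, 4, 5, 6, 8, 9, 10, 11}
Step 16: find(1) -> no change; set of 1 is {1}
Step 17: union(11, 4) -> already same set; set of 11 now {2, 3, 4, 5, 6, 8, 9, 10, 11}
Step 18: union(3, 1) -> merged; set of 3 now {1, 2, 3, 4, 5, 6, 8, 9, 10, 11}
Step 19: find(5) -> no change; set of 5 is {1, 2, 3, 4, 5, 6, 8, 9, 10, 11}
Step 20: union(8, 6) -> already same set; set of 8 now {1, 2, 3, 4, 5, 6, 8, 9, 10, 11}
Step 21: find(6) -> no change; set of 6 is {1, 2, 3, 4, 5, 6, 8, 9, 10, 11}
Set of 4: {1, 2, 3, 4, 5, 6, 8, 9, 10, 11}; 0 is not a member.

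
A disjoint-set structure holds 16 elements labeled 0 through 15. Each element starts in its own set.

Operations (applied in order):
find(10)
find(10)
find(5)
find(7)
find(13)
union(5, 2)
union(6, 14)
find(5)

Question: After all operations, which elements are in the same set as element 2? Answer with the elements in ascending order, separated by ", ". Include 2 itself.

Answer: 2, 5

Derivation:
Step 1: find(10) -> no change; set of 10 is {10}
Step 2: find(10) -> no change; set of 10 is {10}
Step 3: find(5) -> no change; set of 5 is {5}
Step 4: find(7) -> no change; set of 7 is {7}
Step 5: find(13) -> no change; set of 13 is {13}
Step 6: union(5, 2) -> merged; set of 5 now {2, 5}
Step 7: union(6, 14) -> merged; set of 6 now {6, 14}
Step 8: find(5) -> no change; set of 5 is {2, 5}
Component of 2: {2, 5}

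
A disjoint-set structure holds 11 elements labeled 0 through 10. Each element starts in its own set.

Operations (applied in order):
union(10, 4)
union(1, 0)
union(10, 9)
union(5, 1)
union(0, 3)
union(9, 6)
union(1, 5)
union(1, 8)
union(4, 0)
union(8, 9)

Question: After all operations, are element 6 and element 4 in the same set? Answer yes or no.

Answer: yes

Derivation:
Step 1: union(10, 4) -> merged; set of 10 now {4, 10}
Step 2: union(1, 0) -> merged; set of 1 now {0, 1}
Step 3: union(10, 9) -> merged; set of 10 now {4, 9, 10}
Step 4: union(5, 1) -> merged; set of 5 now {0, 1, 5}
Step 5: union(0, 3) -> merged; set of 0 now {0, 1, 3, 5}
Step 6: union(9, 6) -> merged; set of 9 now {4, 6, 9, 10}
Step 7: union(1, 5) -> already same set; set of 1 now {0, 1, 3, 5}
Step 8: union(1, 8) -> merged; set of 1 now {0, 1, 3, 5, 8}
Step 9: union(4, 0) -> merged; set of 4 now {0, 1, 3, 4, 5, 6, 8, 9, 10}
Step 10: union(8, 9) -> already same set; set of 8 now {0, 1, 3, 4, 5, 6, 8, 9, 10}
Set of 6: {0, 1, 3, 4, 5, 6, 8, 9, 10}; 4 is a member.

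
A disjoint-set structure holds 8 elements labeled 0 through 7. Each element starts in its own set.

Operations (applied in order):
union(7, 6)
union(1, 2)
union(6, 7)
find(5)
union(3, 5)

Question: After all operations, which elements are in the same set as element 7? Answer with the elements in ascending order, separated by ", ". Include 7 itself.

Answer: 6, 7

Derivation:
Step 1: union(7, 6) -> merged; set of 7 now {6, 7}
Step 2: union(1, 2) -> merged; set of 1 now {1, 2}
Step 3: union(6, 7) -> already same set; set of 6 now {6, 7}
Step 4: find(5) -> no change; set of 5 is {5}
Step 5: union(3, 5) -> merged; set of 3 now {3, 5}
Component of 7: {6, 7}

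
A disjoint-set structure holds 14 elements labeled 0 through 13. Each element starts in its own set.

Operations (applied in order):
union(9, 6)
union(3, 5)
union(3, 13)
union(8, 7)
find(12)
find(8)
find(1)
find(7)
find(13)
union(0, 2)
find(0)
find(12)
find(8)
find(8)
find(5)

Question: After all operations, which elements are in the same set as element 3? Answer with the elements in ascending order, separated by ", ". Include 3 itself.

Answer: 3, 5, 13

Derivation:
Step 1: union(9, 6) -> merged; set of 9 now {6, 9}
Step 2: union(3, 5) -> merged; set of 3 now {3, 5}
Step 3: union(3, 13) -> merged; set of 3 now {3, 5, 13}
Step 4: union(8, 7) -> merged; set of 8 now {7, 8}
Step 5: find(12) -> no change; set of 12 is {12}
Step 6: find(8) -> no change; set of 8 is {7, 8}
Step 7: find(1) -> no change; set of 1 is {1}
Step 8: find(7) -> no change; set of 7 is {7, 8}
Step 9: find(13) -> no change; set of 13 is {3, 5, 13}
Step 10: union(0, 2) -> merged; set of 0 now {0, 2}
Step 11: find(0) -> no change; set of 0 is {0, 2}
Step 12: find(12) -> no change; set of 12 is {12}
Step 13: find(8) -> no change; set of 8 is {7, 8}
Step 14: find(8) -> no change; set of 8 is {7, 8}
Step 15: find(5) -> no change; set of 5 is {3, 5, 13}
Component of 3: {3, 5, 13}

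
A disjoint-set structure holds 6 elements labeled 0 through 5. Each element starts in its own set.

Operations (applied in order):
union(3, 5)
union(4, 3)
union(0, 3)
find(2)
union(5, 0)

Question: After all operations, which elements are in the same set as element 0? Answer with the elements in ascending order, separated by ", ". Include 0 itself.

Step 1: union(3, 5) -> merged; set of 3 now {3, 5}
Step 2: union(4, 3) -> merged; set of 4 now {3, 4, 5}
Step 3: union(0, 3) -> merged; set of 0 now {0, 3, 4, 5}
Step 4: find(2) -> no change; set of 2 is {2}
Step 5: union(5, 0) -> already same set; set of 5 now {0, 3, 4, 5}
Component of 0: {0, 3, 4, 5}

Answer: 0, 3, 4, 5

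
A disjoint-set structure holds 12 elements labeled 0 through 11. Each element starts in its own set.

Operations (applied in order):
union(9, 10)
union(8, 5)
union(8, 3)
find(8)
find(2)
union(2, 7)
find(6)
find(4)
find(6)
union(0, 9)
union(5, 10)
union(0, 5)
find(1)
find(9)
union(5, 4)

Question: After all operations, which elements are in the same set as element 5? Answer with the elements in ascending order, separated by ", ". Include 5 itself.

Answer: 0, 3, 4, 5, 8, 9, 10

Derivation:
Step 1: union(9, 10) -> merged; set of 9 now {9, 10}
Step 2: union(8, 5) -> merged; set of 8 now {5, 8}
Step 3: union(8, 3) -> merged; set of 8 now {3, 5, 8}
Step 4: find(8) -> no change; set of 8 is {3, 5, 8}
Step 5: find(2) -> no change; set of 2 is {2}
Step 6: union(2, 7) -> merged; set of 2 now {2, 7}
Step 7: find(6) -> no change; set of 6 is {6}
Step 8: find(4) -> no change; set of 4 is {4}
Step 9: find(6) -> no change; set of 6 is {6}
Step 10: union(0, 9) -> merged; set of 0 now {0, 9, 10}
Step 11: union(5, 10) -> merged; set of 5 now {0, 3, 5, 8, 9, 10}
Step 12: union(0, 5) -> already same set; set of 0 now {0, 3, 5, 8, 9, 10}
Step 13: find(1) -> no change; set of 1 is {1}
Step 14: find(9) -> no change; set of 9 is {0, 3, 5, 8, 9, 10}
Step 15: union(5, 4) -> merged; set of 5 now {0, 3, 4, 5, 8, 9, 10}
Component of 5: {0, 3, 4, 5, 8, 9, 10}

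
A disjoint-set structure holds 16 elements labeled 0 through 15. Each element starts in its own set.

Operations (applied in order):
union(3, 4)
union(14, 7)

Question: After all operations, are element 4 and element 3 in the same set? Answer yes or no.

Step 1: union(3, 4) -> merged; set of 3 now {3, 4}
Step 2: union(14, 7) -> merged; set of 14 now {7, 14}
Set of 4: {3, 4}; 3 is a member.

Answer: yes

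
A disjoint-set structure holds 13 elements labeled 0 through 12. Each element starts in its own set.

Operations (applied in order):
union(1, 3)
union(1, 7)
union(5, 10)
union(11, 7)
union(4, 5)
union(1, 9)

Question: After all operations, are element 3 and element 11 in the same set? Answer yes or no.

Step 1: union(1, 3) -> merged; set of 1 now {1, 3}
Step 2: union(1, 7) -> merged; set of 1 now {1, 3, 7}
Step 3: union(5, 10) -> merged; set of 5 now {5, 10}
Step 4: union(11, 7) -> merged; set of 11 now {1, 3, 7, 11}
Step 5: union(4, 5) -> merged; set of 4 now {4, 5, 10}
Step 6: union(1, 9) -> merged; set of 1 now {1, 3, 7, 9, 11}
Set of 3: {1, 3, 7, 9, 11}; 11 is a member.

Answer: yes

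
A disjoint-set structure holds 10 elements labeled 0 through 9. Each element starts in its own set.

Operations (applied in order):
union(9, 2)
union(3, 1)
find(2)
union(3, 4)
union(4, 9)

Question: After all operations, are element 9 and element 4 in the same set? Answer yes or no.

Answer: yes

Derivation:
Step 1: union(9, 2) -> merged; set of 9 now {2, 9}
Step 2: union(3, 1) -> merged; set of 3 now {1, 3}
Step 3: find(2) -> no change; set of 2 is {2, 9}
Step 4: union(3, 4) -> merged; set of 3 now {1, 3, 4}
Step 5: union(4, 9) -> merged; set of 4 now {1, 2, 3, 4, 9}
Set of 9: {1, 2, 3, 4, 9}; 4 is a member.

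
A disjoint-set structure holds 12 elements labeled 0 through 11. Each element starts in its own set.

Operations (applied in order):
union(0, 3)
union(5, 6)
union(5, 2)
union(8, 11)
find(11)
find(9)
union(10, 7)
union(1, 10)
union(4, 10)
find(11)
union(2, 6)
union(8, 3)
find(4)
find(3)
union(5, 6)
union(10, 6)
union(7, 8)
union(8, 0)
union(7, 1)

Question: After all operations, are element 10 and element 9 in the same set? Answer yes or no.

Answer: no

Derivation:
Step 1: union(0, 3) -> merged; set of 0 now {0, 3}
Step 2: union(5, 6) -> merged; set of 5 now {5, 6}
Step 3: union(5, 2) -> merged; set of 5 now {2, 5, 6}
Step 4: union(8, 11) -> merged; set of 8 now {8, 11}
Step 5: find(11) -> no change; set of 11 is {8, 11}
Step 6: find(9) -> no change; set of 9 is {9}
Step 7: union(10, 7) -> merged; set of 10 now {7, 10}
Step 8: union(1, 10) -> merged; set of 1 now {1, 7, 10}
Step 9: union(4, 10) -> merged; set of 4 now {1, 4, 7, 10}
Step 10: find(11) -> no change; set of 11 is {8, 11}
Step 11: union(2, 6) -> already same set; set of 2 now {2, 5, 6}
Step 12: union(8, 3) -> merged; set of 8 now {0, 3, 8, 11}
Step 13: find(4) -> no change; set of 4 is {1, 4, 7, 10}
Step 14: find(3) -> no change; set of 3 is {0, 3, 8, 11}
Step 15: union(5, 6) -> already same set; set of 5 now {2, 5, 6}
Step 16: union(10, 6) -> merged; set of 10 now {1, 2, 4, 5, 6, 7, 10}
Step 17: union(7, 8) -> merged; set of 7 now {0, 1, 2, 3, 4, 5, 6, 7, 8, 10, 11}
Step 18: union(8, 0) -> already same set; set of 8 now {0, 1, 2, 3, 4, 5, 6, 7, 8, 10, 11}
Step 19: union(7, 1) -> already same set; set of 7 now {0, 1, 2, 3, 4, 5, 6, 7, 8, 10, 11}
Set of 10: {0, 1, 2, 3, 4, 5, 6, 7, 8, 10, 11}; 9 is not a member.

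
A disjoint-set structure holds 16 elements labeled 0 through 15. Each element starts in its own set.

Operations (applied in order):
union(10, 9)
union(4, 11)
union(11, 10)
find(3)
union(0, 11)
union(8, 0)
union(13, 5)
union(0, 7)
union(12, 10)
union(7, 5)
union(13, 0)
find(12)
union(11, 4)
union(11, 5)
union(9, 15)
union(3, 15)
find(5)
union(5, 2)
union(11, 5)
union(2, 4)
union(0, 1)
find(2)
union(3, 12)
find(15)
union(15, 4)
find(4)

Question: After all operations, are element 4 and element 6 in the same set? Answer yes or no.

Answer: no

Derivation:
Step 1: union(10, 9) -> merged; set of 10 now {9, 10}
Step 2: union(4, 11) -> merged; set of 4 now {4, 11}
Step 3: union(11, 10) -> merged; set of 11 now {4, 9, 10, 11}
Step 4: find(3) -> no change; set of 3 is {3}
Step 5: union(0, 11) -> merged; set of 0 now {0, 4, 9, 10, 11}
Step 6: union(8, 0) -> merged; set of 8 now {0, 4, 8, 9, 10, 11}
Step 7: union(13, 5) -> merged; set of 13 now {5, 13}
Step 8: union(0, 7) -> merged; set of 0 now {0, 4, 7, 8, 9, 10, 11}
Step 9: union(12, 10) -> merged; set of 12 now {0, 4, 7, 8, 9, 10, 11, 12}
Step 10: union(7, 5) -> merged; set of 7 now {0, 4, 5, 7, 8, 9, 10, 11, 12, 13}
Step 11: union(13, 0) -> already same set; set of 13 now {0, 4, 5, 7, 8, 9, 10, 11, 12, 13}
Step 12: find(12) -> no change; set of 12 is {0, 4, 5, 7, 8, 9, 10, 11, 12, 13}
Step 13: union(11, 4) -> already same set; set of 11 now {0, 4, 5, 7, 8, 9, 10, 11, 12, 13}
Step 14: union(11, 5) -> already same set; set of 11 now {0, 4, 5, 7, 8, 9, 10, 11, 12, 13}
Step 15: union(9, 15) -> merged; set of 9 now {0, 4, 5, 7, 8, 9, 10, 11, 12, 13, 15}
Step 16: union(3, 15) -> merged; set of 3 now {0, 3, 4, 5, 7, 8, 9, 10, 11, 12, 13, 15}
Step 17: find(5) -> no change; set of 5 is {0, 3, 4, 5, 7, 8, 9, 10, 11, 12, 13, 15}
Step 18: union(5, 2) -> merged; set of 5 now {0, 2, 3, 4, 5, 7, 8, 9, 10, 11, 12, 13, 15}
Step 19: union(11, 5) -> already same set; set of 11 now {0, 2, 3, 4, 5, 7, 8, 9, 10, 11, 12, 13, 15}
Step 20: union(2, 4) -> already same set; set of 2 now {0, 2, 3, 4, 5, 7, 8, 9, 10, 11, 12, 13, 15}
Step 21: union(0, 1) -> merged; set of 0 now {0, 1, 2, 3, 4, 5, 7, 8, 9, 10, 11, 12, 13, 15}
Step 22: find(2) -> no change; set of 2 is {0, 1, 2, 3, 4, 5, 7, 8, 9, 10, 11, 12, 13, 15}
Step 23: union(3, 12) -> already same set; set of 3 now {0, 1, 2, 3, 4, 5, 7, 8, 9, 10, 11, 12, 13, 15}
Step 24: find(15) -> no change; set of 15 is {0, 1, 2, 3, 4, 5, 7, 8, 9, 10, 11, 12, 13, 15}
Step 25: union(15, 4) -> already same set; set of 15 now {0, 1, 2, 3, 4, 5, 7, 8, 9, 10, 11, 12, 13, 15}
Step 26: find(4) -> no change; set of 4 is {0, 1, 2, 3, 4, 5, 7, 8, 9, 10, 11, 12, 13, 15}
Set of 4: {0, 1, 2, 3, 4, 5, 7, 8, 9, 10, 11, 12, 13, 15}; 6 is not a member.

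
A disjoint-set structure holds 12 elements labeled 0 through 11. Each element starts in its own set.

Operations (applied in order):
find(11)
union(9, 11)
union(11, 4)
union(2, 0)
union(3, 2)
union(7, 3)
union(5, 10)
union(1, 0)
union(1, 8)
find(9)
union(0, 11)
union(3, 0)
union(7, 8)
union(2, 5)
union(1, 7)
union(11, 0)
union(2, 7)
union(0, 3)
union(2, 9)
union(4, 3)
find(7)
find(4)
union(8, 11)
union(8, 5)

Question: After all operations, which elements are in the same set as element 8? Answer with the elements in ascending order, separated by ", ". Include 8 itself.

Answer: 0, 1, 2, 3, 4, 5, 7, 8, 9, 10, 11

Derivation:
Step 1: find(11) -> no change; set of 11 is {11}
Step 2: union(9, 11) -> merged; set of 9 now {9, 11}
Step 3: union(11, 4) -> merged; set of 11 now {4, 9, 11}
Step 4: union(2, 0) -> merged; set of 2 now {0, 2}
Step 5: union(3, 2) -> merged; set of 3 now {0, 2, 3}
Step 6: union(7, 3) -> merged; set of 7 now {0, 2, 3, 7}
Step 7: union(5, 10) -> merged; set of 5 now {5, 10}
Step 8: union(1, 0) -> merged; set of 1 now {0, 1, 2, 3, 7}
Step 9: union(1, 8) -> merged; set of 1 now {0, 1, 2, 3, 7, 8}
Step 10: find(9) -> no change; set of 9 is {4, 9, 11}
Step 11: union(0, 11) -> merged; set of 0 now {0, 1, 2, 3, 4, 7, 8, 9, 11}
Step 12: union(3, 0) -> already same set; set of 3 now {0, 1, 2, 3, 4, 7, 8, 9, 11}
Step 13: union(7, 8) -> already same set; set of 7 now {0, 1, 2, 3, 4, 7, 8, 9, 11}
Step 14: union(2, 5) -> merged; set of 2 now {0, 1, 2, 3, 4, 5, 7, 8, 9, 10, 11}
Step 15: union(1, 7) -> already same set; set of 1 now {0, 1, 2, 3, 4, 5, 7, 8, 9, 10, 11}
Step 16: union(11, 0) -> already same set; set of 11 now {0, 1, 2, 3, 4, 5, 7, 8, 9, 10, 11}
Step 17: union(2, 7) -> already same set; set of 2 now {0, 1, 2, 3, 4, 5, 7, 8, 9, 10, 11}
Step 18: union(0, 3) -> already same set; set of 0 now {0, 1, 2, 3, 4, 5, 7, 8, 9, 10, 11}
Step 19: union(2, 9) -> already same set; set of 2 now {0, 1, 2, 3, 4, 5, 7, 8, 9, 10, 11}
Step 20: union(4, 3) -> already same set; set of 4 now {0, 1, 2, 3, 4, 5, 7, 8, 9, 10, 11}
Step 21: find(7) -> no change; set of 7 is {0, 1, 2, 3, 4, 5, 7, 8, 9, 10, 11}
Step 22: find(4) -> no change; set of 4 is {0, 1, 2, 3, 4, 5, 7, 8, 9, 10, 11}
Step 23: union(8, 11) -> already same set; set of 8 now {0, 1, 2, 3, 4, 5, 7, 8, 9, 10, 11}
Step 24: union(8, 5) -> already same set; set of 8 now {0, 1, 2, 3, 4, 5, 7, 8, 9, 10, 11}
Component of 8: {0, 1, 2, 3, 4, 5, 7, 8, 9, 10, 11}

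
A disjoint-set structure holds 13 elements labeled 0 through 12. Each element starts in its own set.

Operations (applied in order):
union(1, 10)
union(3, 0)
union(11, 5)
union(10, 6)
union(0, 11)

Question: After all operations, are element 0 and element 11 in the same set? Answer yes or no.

Answer: yes

Derivation:
Step 1: union(1, 10) -> merged; set of 1 now {1, 10}
Step 2: union(3, 0) -> merged; set of 3 now {0, 3}
Step 3: union(11, 5) -> merged; set of 11 now {5, 11}
Step 4: union(10, 6) -> merged; set of 10 now {1, 6, 10}
Step 5: union(0, 11) -> merged; set of 0 now {0, 3, 5, 11}
Set of 0: {0, 3, 5, 11}; 11 is a member.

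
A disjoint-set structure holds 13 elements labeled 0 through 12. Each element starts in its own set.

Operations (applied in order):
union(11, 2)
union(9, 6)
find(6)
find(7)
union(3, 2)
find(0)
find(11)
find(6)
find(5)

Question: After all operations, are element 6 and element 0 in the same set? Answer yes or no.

Step 1: union(11, 2) -> merged; set of 11 now {2, 11}
Step 2: union(9, 6) -> merged; set of 9 now {6, 9}
Step 3: find(6) -> no change; set of 6 is {6, 9}
Step 4: find(7) -> no change; set of 7 is {7}
Step 5: union(3, 2) -> merged; set of 3 now {2, 3, 11}
Step 6: find(0) -> no change; set of 0 is {0}
Step 7: find(11) -> no change; set of 11 is {2, 3, 11}
Step 8: find(6) -> no change; set of 6 is {6, 9}
Step 9: find(5) -> no change; set of 5 is {5}
Set of 6: {6, 9}; 0 is not a member.

Answer: no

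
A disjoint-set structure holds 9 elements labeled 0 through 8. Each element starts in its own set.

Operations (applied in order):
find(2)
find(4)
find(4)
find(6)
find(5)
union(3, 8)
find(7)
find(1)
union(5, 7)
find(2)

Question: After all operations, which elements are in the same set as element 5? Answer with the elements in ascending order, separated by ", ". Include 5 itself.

Step 1: find(2) -> no change; set of 2 is {2}
Step 2: find(4) -> no change; set of 4 is {4}
Step 3: find(4) -> no change; set of 4 is {4}
Step 4: find(6) -> no change; set of 6 is {6}
Step 5: find(5) -> no change; set of 5 is {5}
Step 6: union(3, 8) -> merged; set of 3 now {3, 8}
Step 7: find(7) -> no change; set of 7 is {7}
Step 8: find(1) -> no change; set of 1 is {1}
Step 9: union(5, 7) -> merged; set of 5 now {5, 7}
Step 10: find(2) -> no change; set of 2 is {2}
Component of 5: {5, 7}

Answer: 5, 7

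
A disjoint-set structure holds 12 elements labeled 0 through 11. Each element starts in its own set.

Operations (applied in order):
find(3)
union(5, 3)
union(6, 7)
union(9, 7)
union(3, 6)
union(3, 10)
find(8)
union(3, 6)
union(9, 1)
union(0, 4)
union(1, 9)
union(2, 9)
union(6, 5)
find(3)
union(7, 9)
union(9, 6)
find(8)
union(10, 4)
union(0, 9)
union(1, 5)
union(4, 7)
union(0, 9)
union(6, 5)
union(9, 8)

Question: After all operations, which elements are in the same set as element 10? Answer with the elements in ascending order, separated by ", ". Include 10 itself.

Answer: 0, 1, 2, 3, 4, 5, 6, 7, 8, 9, 10

Derivation:
Step 1: find(3) -> no change; set of 3 is {3}
Step 2: union(5, 3) -> merged; set of 5 now {3, 5}
Step 3: union(6, 7) -> merged; set of 6 now {6, 7}
Step 4: union(9, 7) -> merged; set of 9 now {6, 7, 9}
Step 5: union(3, 6) -> merged; set of 3 now {3, 5, 6, 7, 9}
Step 6: union(3, 10) -> merged; set of 3 now {3, 5, 6, 7, 9, 10}
Step 7: find(8) -> no change; set of 8 is {8}
Step 8: union(3, 6) -> already same set; set of 3 now {3, 5, 6, 7, 9, 10}
Step 9: union(9, 1) -> merged; set of 9 now {1, 3, 5, 6, 7, 9, 10}
Step 10: union(0, 4) -> merged; set of 0 now {0, 4}
Step 11: union(1, 9) -> already same set; set of 1 now {1, 3, 5, 6, 7, 9, 10}
Step 12: union(2, 9) -> merged; set of 2 now {1, 2, 3, 5, 6, 7, 9, 10}
Step 13: union(6, 5) -> already same set; set of 6 now {1, 2, 3, 5, 6, 7, 9, 10}
Step 14: find(3) -> no change; set of 3 is {1, 2, 3, 5, 6, 7, 9, 10}
Step 15: union(7, 9) -> already same set; set of 7 now {1, 2, 3, 5, 6, 7, 9, 10}
Step 16: union(9, 6) -> already same set; set of 9 now {1, 2, 3, 5, 6, 7, 9, 10}
Step 17: find(8) -> no change; set of 8 is {8}
Step 18: union(10, 4) -> merged; set of 10 now {0, 1, 2, 3, 4, 5, 6, 7, 9, 10}
Step 19: union(0, 9) -> already same set; set of 0 now {0, 1, 2, 3, 4, 5, 6, 7, 9, 10}
Step 20: union(1, 5) -> already same set; set of 1 now {0, 1, 2, 3, 4, 5, 6, 7, 9, 10}
Step 21: union(4, 7) -> already same set; set of 4 now {0, 1, 2, 3, 4, 5, 6, 7, 9, 10}
Step 22: union(0, 9) -> already same set; set of 0 now {0, 1, 2, 3, 4, 5, 6, 7, 9, 10}
Step 23: union(6, 5) -> already same set; set of 6 now {0, 1, 2, 3, 4, 5, 6, 7, 9, 10}
Step 24: union(9, 8) -> merged; set of 9 now {0, 1, 2, 3, 4, 5, 6, 7, 8, 9, 10}
Component of 10: {0, 1, 2, 3, 4, 5, 6, 7, 8, 9, 10}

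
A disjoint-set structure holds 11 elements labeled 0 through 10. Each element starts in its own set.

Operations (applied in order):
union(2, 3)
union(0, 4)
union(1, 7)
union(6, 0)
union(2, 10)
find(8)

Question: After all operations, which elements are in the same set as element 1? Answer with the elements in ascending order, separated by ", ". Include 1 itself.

Step 1: union(2, 3) -> merged; set of 2 now {2, 3}
Step 2: union(0, 4) -> merged; set of 0 now {0, 4}
Step 3: union(1, 7) -> merged; set of 1 now {1, 7}
Step 4: union(6, 0) -> merged; set of 6 now {0, 4, 6}
Step 5: union(2, 10) -> merged; set of 2 now {2, 3, 10}
Step 6: find(8) -> no change; set of 8 is {8}
Component of 1: {1, 7}

Answer: 1, 7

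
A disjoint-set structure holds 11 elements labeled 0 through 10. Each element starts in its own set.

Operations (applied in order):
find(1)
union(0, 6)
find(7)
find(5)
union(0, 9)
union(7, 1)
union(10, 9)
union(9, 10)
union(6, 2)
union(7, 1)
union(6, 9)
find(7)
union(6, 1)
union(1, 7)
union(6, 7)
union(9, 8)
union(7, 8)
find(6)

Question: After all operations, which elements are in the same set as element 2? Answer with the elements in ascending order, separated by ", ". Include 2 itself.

Step 1: find(1) -> no change; set of 1 is {1}
Step 2: union(0, 6) -> merged; set of 0 now {0, 6}
Step 3: find(7) -> no change; set of 7 is {7}
Step 4: find(5) -> no change; set of 5 is {5}
Step 5: union(0, 9) -> merged; set of 0 now {0, 6, 9}
Step 6: union(7, 1) -> merged; set of 7 now {1, 7}
Step 7: union(10, 9) -> merged; set of 10 now {0, 6, 9, 10}
Step 8: union(9, 10) -> already same set; set of 9 now {0, 6, 9, 10}
Step 9: union(6, 2) -> merged; set of 6 now {0, 2, 6, 9, 10}
Step 10: union(7, 1) -> already same set; set of 7 now {1, 7}
Step 11: union(6, 9) -> already same set; set of 6 now {0, 2, 6, 9, 10}
Step 12: find(7) -> no change; set of 7 is {1, 7}
Step 13: union(6, 1) -> merged; set of 6 now {0, 1, 2, 6, 7, 9, 10}
Step 14: union(1, 7) -> already same set; set of 1 now {0, 1, 2, 6, 7, 9, 10}
Step 15: union(6, 7) -> already same set; set of 6 now {0, 1, 2, 6, 7, 9, 10}
Step 16: union(9, 8) -> merged; set of 9 now {0, 1, 2, 6, 7, 8, 9, 10}
Step 17: union(7, 8) -> already same set; set of 7 now {0, 1, 2, 6, 7, 8, 9, 10}
Step 18: find(6) -> no change; set of 6 is {0, 1, 2, 6, 7, 8, 9, 10}
Component of 2: {0, 1, 2, 6, 7, 8, 9, 10}

Answer: 0, 1, 2, 6, 7, 8, 9, 10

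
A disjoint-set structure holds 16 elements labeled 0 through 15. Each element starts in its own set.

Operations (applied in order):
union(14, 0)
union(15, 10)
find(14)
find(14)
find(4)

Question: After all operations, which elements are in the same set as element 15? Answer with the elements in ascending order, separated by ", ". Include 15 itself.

Answer: 10, 15

Derivation:
Step 1: union(14, 0) -> merged; set of 14 now {0, 14}
Step 2: union(15, 10) -> merged; set of 15 now {10, 15}
Step 3: find(14) -> no change; set of 14 is {0, 14}
Step 4: find(14) -> no change; set of 14 is {0, 14}
Step 5: find(4) -> no change; set of 4 is {4}
Component of 15: {10, 15}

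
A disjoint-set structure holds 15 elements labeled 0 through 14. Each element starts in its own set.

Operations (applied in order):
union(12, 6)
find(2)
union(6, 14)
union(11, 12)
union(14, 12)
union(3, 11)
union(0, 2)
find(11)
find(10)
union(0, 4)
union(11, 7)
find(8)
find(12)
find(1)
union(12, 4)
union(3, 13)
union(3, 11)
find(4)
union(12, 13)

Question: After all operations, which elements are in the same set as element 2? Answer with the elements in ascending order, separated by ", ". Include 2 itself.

Answer: 0, 2, 3, 4, 6, 7, 11, 12, 13, 14

Derivation:
Step 1: union(12, 6) -> merged; set of 12 now {6, 12}
Step 2: find(2) -> no change; set of 2 is {2}
Step 3: union(6, 14) -> merged; set of 6 now {6, 12, 14}
Step 4: union(11, 12) -> merged; set of 11 now {6, 11, 12, 14}
Step 5: union(14, 12) -> already same set; set of 14 now {6, 11, 12, 14}
Step 6: union(3, 11) -> merged; set of 3 now {3, 6, 11, 12, 14}
Step 7: union(0, 2) -> merged; set of 0 now {0, 2}
Step 8: find(11) -> no change; set of 11 is {3, 6, 11, 12, 14}
Step 9: find(10) -> no change; set of 10 is {10}
Step 10: union(0, 4) -> merged; set of 0 now {0, 2, 4}
Step 11: union(11, 7) -> merged; set of 11 now {3, 6, 7, 11, 12, 14}
Step 12: find(8) -> no change; set of 8 is {8}
Step 13: find(12) -> no change; set of 12 is {3, 6, 7, 11, 12, 14}
Step 14: find(1) -> no change; set of 1 is {1}
Step 15: union(12, 4) -> merged; set of 12 now {0, 2, 3, 4, 6, 7, 11, 12, 14}
Step 16: union(3, 13) -> merged; set of 3 now {0, 2, 3, 4, 6, 7, 11, 12, 13, 14}
Step 17: union(3, 11) -> already same set; set of 3 now {0, 2, 3, 4, 6, 7, 11, 12, 13, 14}
Step 18: find(4) -> no change; set of 4 is {0, 2, 3, 4, 6, 7, 11, 12, 13, 14}
Step 19: union(12, 13) -> already same set; set of 12 now {0, 2, 3, 4, 6, 7, 11, 12, 13, 14}
Component of 2: {0, 2, 3, 4, 6, 7, 11, 12, 13, 14}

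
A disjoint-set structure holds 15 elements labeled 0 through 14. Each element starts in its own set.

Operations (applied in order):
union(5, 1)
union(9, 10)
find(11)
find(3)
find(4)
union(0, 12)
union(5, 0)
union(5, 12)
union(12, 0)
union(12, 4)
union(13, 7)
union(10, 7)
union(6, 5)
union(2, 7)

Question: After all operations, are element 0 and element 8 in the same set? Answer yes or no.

Answer: no

Derivation:
Step 1: union(5, 1) -> merged; set of 5 now {1, 5}
Step 2: union(9, 10) -> merged; set of 9 now {9, 10}
Step 3: find(11) -> no change; set of 11 is {11}
Step 4: find(3) -> no change; set of 3 is {3}
Step 5: find(4) -> no change; set of 4 is {4}
Step 6: union(0, 12) -> merged; set of 0 now {0, 12}
Step 7: union(5, 0) -> merged; set of 5 now {0, 1, 5, 12}
Step 8: union(5, 12) -> already same set; set of 5 now {0, 1, 5, 12}
Step 9: union(12, 0) -> already same set; set of 12 now {0, 1, 5, 12}
Step 10: union(12, 4) -> merged; set of 12 now {0, 1, 4, 5, 12}
Step 11: union(13, 7) -> merged; set of 13 now {7, 13}
Step 12: union(10, 7) -> merged; set of 10 now {7, 9, 10, 13}
Step 13: union(6, 5) -> merged; set of 6 now {0, 1, 4, 5, 6, 12}
Step 14: union(2, 7) -> merged; set of 2 now {2, 7, 9, 10, 13}
Set of 0: {0, 1, 4, 5, 6, 12}; 8 is not a member.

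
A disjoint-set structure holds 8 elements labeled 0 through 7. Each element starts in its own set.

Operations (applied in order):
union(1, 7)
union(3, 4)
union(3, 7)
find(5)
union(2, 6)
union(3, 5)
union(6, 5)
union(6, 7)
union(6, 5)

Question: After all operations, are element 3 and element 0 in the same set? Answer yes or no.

Step 1: union(1, 7) -> merged; set of 1 now {1, 7}
Step 2: union(3, 4) -> merged; set of 3 now {3, 4}
Step 3: union(3, 7) -> merged; set of 3 now {1, 3, 4, 7}
Step 4: find(5) -> no change; set of 5 is {5}
Step 5: union(2, 6) -> merged; set of 2 now {2, 6}
Step 6: union(3, 5) -> merged; set of 3 now {1, 3, 4, 5, 7}
Step 7: union(6, 5) -> merged; set of 6 now {1, 2, 3, 4, 5, 6, 7}
Step 8: union(6, 7) -> already same set; set of 6 now {1, 2, 3, 4, 5, 6, 7}
Step 9: union(6, 5) -> already same set; set of 6 now {1, 2, 3, 4, 5, 6, 7}
Set of 3: {1, 2, 3, 4, 5, 6, 7}; 0 is not a member.

Answer: no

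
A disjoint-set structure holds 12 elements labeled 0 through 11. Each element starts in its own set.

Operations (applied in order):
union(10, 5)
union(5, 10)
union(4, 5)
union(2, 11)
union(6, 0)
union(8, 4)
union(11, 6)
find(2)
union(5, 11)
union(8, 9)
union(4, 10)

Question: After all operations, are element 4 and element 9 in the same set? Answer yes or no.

Answer: yes

Derivation:
Step 1: union(10, 5) -> merged; set of 10 now {5, 10}
Step 2: union(5, 10) -> already same set; set of 5 now {5, 10}
Step 3: union(4, 5) -> merged; set of 4 now {4, 5, 10}
Step 4: union(2, 11) -> merged; set of 2 now {2, 11}
Step 5: union(6, 0) -> merged; set of 6 now {0, 6}
Step 6: union(8, 4) -> merged; set of 8 now {4, 5, 8, 10}
Step 7: union(11, 6) -> merged; set of 11 now {0, 2, 6, 11}
Step 8: find(2) -> no change; set of 2 is {0, 2, 6, 11}
Step 9: union(5, 11) -> merged; set of 5 now {0, 2, 4, 5, 6, 8, 10, 11}
Step 10: union(8, 9) -> merged; set of 8 now {0, 2, 4, 5, 6, 8, 9, 10, 11}
Step 11: union(4, 10) -> already same set; set of 4 now {0, 2, 4, 5, 6, 8, 9, 10, 11}
Set of 4: {0, 2, 4, 5, 6, 8, 9, 10, 11}; 9 is a member.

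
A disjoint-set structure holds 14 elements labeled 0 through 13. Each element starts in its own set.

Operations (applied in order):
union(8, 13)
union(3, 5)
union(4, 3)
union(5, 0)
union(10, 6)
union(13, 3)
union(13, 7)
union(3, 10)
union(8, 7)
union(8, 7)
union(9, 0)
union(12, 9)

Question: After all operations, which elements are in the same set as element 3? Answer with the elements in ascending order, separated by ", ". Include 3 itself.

Answer: 0, 3, 4, 5, 6, 7, 8, 9, 10, 12, 13

Derivation:
Step 1: union(8, 13) -> merged; set of 8 now {8, 13}
Step 2: union(3, 5) -> merged; set of 3 now {3, 5}
Step 3: union(4, 3) -> merged; set of 4 now {3, 4, 5}
Step 4: union(5, 0) -> merged; set of 5 now {0, 3, 4, 5}
Step 5: union(10, 6) -> merged; set of 10 now {6, 10}
Step 6: union(13, 3) -> merged; set of 13 now {0, 3, 4, 5, 8, 13}
Step 7: union(13, 7) -> merged; set of 13 now {0, 3, 4, 5, 7, 8, 13}
Step 8: union(3, 10) -> merged; set of 3 now {0, 3, 4, 5, 6, 7, 8, 10, 13}
Step 9: union(8, 7) -> already same set; set of 8 now {0, 3, 4, 5, 6, 7, 8, 10, 13}
Step 10: union(8, 7) -> already same set; set of 8 now {0, 3, 4, 5, 6, 7, 8, 10, 13}
Step 11: union(9, 0) -> merged; set of 9 now {0, 3, 4, 5, 6, 7, 8, 9, 10, 13}
Step 12: union(12, 9) -> merged; set of 12 now {0, 3, 4, 5, 6, 7, 8, 9, 10, 12, 13}
Component of 3: {0, 3, 4, 5, 6, 7, 8, 9, 10, 12, 13}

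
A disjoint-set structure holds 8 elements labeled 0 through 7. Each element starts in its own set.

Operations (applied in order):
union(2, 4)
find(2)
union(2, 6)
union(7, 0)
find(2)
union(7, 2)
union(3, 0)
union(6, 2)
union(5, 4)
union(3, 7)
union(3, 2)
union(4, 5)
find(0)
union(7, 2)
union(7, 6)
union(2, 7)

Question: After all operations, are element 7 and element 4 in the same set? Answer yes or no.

Step 1: union(2, 4) -> merged; set of 2 now {2, 4}
Step 2: find(2) -> no change; set of 2 is {2, 4}
Step 3: union(2, 6) -> merged; set of 2 now {2, 4, 6}
Step 4: union(7, 0) -> merged; set of 7 now {0, 7}
Step 5: find(2) -> no change; set of 2 is {2, 4, 6}
Step 6: union(7, 2) -> merged; set of 7 now {0, 2, 4, 6, 7}
Step 7: union(3, 0) -> merged; set of 3 now {0, 2, 3, 4, 6, 7}
Step 8: union(6, 2) -> already same set; set of 6 now {0, 2, 3, 4, 6, 7}
Step 9: union(5, 4) -> merged; set of 5 now {0, 2, 3, 4, 5, 6, 7}
Step 10: union(3, 7) -> already same set; set of 3 now {0, 2, 3, 4, 5, 6, 7}
Step 11: union(3, 2) -> already same set; set of 3 now {0, 2, 3, 4, 5, 6, 7}
Step 12: union(4, 5) -> already same set; set of 4 now {0, 2, 3, 4, 5, 6, 7}
Step 13: find(0) -> no change; set of 0 is {0, 2, 3, 4, 5, 6, 7}
Step 14: union(7, 2) -> already same set; set of 7 now {0, 2, 3, 4, 5, 6, 7}
Step 15: union(7, 6) -> already same set; set of 7 now {0, 2, 3, 4, 5, 6, 7}
Step 16: union(2, 7) -> already same set; set of 2 now {0, 2, 3, 4, 5, 6, 7}
Set of 7: {0, 2, 3, 4, 5, 6, 7}; 4 is a member.

Answer: yes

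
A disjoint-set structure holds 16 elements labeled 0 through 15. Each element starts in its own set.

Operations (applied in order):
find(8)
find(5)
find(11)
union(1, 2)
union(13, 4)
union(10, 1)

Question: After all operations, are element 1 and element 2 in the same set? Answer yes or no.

Answer: yes

Derivation:
Step 1: find(8) -> no change; set of 8 is {8}
Step 2: find(5) -> no change; set of 5 is {5}
Step 3: find(11) -> no change; set of 11 is {11}
Step 4: union(1, 2) -> merged; set of 1 now {1, 2}
Step 5: union(13, 4) -> merged; set of 13 now {4, 13}
Step 6: union(10, 1) -> merged; set of 10 now {1, 2, 10}
Set of 1: {1, 2, 10}; 2 is a member.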